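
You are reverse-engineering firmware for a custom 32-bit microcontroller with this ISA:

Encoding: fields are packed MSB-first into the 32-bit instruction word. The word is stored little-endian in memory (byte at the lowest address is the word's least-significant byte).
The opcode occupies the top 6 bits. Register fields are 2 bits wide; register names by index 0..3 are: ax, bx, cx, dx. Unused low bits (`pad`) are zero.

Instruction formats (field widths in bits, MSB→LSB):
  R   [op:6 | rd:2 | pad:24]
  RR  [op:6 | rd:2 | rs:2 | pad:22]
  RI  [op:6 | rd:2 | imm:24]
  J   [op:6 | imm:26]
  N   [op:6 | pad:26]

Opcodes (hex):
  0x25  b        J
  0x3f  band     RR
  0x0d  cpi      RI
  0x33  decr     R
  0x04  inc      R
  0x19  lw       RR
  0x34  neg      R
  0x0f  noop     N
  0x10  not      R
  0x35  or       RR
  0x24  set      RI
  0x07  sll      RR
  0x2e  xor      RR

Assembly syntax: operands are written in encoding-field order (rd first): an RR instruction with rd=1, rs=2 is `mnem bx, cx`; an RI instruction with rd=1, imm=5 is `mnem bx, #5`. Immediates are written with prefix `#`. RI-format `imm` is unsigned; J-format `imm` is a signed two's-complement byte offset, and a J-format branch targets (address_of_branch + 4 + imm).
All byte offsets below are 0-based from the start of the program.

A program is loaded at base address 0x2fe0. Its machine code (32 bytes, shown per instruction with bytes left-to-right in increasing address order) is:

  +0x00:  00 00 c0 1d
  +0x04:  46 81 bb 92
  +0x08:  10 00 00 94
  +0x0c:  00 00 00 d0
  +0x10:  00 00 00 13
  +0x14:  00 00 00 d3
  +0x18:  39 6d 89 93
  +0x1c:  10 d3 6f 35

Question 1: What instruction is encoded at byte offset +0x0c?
@+0c  little-endian(00 00 00 d0) = 0xd0000000
  opcode bits[31:26]=0x34: neg/R
  rd: (w>>24)&0x3=0x0 → ax

neg ax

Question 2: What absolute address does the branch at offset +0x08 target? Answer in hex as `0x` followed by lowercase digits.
[08] 10 00 00 94 → 0x94000010
  top 6b → 0x25 → b [J]
  imm: (w>>0)&0x3ffffff=0x10 → #16
  target = base 0x2fe0 + off 0x08 + 4 + imm 16 = 0x2ffc

0x2ffc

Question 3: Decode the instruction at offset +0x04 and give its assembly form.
off 0x04: read 46 81 bb 92 as little → 0x92bb8146
  opcode bits[31:26]=0x24: set/RI
  rd@[25:24]=0x2 ⇒ cx
  imm@[23:0]=0xbb8146 ⇒ #12288326

set cx, #12288326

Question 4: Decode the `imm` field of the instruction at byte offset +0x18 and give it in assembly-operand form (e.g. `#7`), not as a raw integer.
[18] 39 6d 89 93 → 0x93896d39
  op=0x93896d39>>26=0x24 ⇒ set (RI)
  rd@[25:24]=0x3 ⇒ dx
  imm@[23:0]=0x896d39 ⇒ #9006393

#9006393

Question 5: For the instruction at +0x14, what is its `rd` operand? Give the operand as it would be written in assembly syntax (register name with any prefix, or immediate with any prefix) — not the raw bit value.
dx

[14] 00 00 00 d3 → 0xd3000000
  op=0xd3000000>>26=0x34 ⇒ neg (R)
  rd: (w>>24)&0x3=0x3 → dx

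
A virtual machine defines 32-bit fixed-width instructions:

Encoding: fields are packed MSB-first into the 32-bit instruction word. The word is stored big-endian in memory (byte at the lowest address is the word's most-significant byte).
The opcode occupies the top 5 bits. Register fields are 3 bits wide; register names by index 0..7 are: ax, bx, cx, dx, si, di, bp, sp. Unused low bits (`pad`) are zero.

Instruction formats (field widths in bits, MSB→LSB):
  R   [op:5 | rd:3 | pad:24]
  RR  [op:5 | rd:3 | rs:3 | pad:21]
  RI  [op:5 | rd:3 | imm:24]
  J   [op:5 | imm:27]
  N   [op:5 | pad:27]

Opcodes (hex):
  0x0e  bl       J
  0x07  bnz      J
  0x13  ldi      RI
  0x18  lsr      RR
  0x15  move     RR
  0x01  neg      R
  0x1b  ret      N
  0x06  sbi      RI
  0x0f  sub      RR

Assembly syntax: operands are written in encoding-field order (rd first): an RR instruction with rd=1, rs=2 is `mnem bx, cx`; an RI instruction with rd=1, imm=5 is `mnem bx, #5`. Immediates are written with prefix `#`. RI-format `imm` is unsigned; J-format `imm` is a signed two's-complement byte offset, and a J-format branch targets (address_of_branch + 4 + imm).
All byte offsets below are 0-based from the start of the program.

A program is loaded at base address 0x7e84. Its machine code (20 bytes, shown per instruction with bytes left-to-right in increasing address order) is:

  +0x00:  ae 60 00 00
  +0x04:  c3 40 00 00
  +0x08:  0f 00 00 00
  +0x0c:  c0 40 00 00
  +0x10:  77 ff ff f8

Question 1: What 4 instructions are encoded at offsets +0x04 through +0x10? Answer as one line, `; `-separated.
lsr dx, cx; neg sp; lsr ax, cx; bl #-8

off 0x04: read c3 40 00 00 as big → 0xc3400000
  opcode bits[31:27]=0x18: lsr/RR
  rd@[26:24]=0x3 ⇒ dx
  rs@[23:21]=0x2 ⇒ cx
off 0x08: read 0f 00 00 00 as big → 0x0f000000
  opcode bits[31:27]=0x1: neg/R
  rd@[26:24]=0x7 ⇒ sp
off 0x0c: read c0 40 00 00 as big → 0xc0400000
  opcode bits[31:27]=0x18: lsr/RR
  rd@[26:24]=0x0 ⇒ ax
  rs@[23:21]=0x2 ⇒ cx
off 0x10: read 77 ff ff f8 as big → 0x77fffff8
  opcode bits[31:27]=0xe: bl/J
  imm@[26:0]=0x7fffff8 (s27→-8) ⇒ #-8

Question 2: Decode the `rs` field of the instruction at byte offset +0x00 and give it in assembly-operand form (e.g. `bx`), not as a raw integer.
dx

@+00  big-endian(ae 60 00 00) = 0xae600000
  op=0xae600000>>27=0x15 ⇒ move (RR)
  [26:24] rd=6 = bp
  [23:21] rs=3 = dx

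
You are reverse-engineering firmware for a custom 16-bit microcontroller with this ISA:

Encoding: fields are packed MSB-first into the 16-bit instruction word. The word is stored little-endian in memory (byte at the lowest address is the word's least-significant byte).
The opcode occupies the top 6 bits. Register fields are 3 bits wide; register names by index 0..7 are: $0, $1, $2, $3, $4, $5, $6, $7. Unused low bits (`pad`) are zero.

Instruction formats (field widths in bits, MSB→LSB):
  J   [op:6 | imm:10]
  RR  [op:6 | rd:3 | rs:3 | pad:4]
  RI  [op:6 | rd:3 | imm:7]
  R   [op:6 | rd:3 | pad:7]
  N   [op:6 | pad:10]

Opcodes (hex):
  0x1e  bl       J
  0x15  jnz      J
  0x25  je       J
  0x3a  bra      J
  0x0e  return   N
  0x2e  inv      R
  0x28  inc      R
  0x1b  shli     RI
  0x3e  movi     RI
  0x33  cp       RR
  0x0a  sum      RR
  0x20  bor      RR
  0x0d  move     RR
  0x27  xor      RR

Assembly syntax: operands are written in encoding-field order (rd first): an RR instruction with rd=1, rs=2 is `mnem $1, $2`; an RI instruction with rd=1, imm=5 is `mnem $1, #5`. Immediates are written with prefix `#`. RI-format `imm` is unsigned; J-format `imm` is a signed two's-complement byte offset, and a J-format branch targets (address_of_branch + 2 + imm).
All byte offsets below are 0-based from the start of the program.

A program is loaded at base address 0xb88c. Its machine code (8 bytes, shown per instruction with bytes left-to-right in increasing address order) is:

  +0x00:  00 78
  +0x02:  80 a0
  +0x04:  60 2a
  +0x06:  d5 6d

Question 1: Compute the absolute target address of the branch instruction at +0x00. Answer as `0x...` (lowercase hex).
@+00  little-endian(00 78) = 0x7800
  op=0x7800>>10=0x1e ⇒ bl (J)
  imm@[9:0]=0x0 ⇒ #0
  target = base 0xb88c + off 0x00 + 2 + imm 0 = 0xb88e

0xb88e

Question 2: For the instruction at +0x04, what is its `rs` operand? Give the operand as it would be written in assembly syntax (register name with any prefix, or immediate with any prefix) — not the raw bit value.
off 0x04: read 60 2a as little → 0x2a60
  opcode bits[15:10]=0xa: sum/RR
  rd: (w>>7)&0x7=0x4 → $4
  rs: (w>>4)&0x7=0x6 → $6

$6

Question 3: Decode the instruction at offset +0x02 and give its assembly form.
inc $1

[02] 80 a0 → 0xa080
  op=0xa080>>10=0x28 ⇒ inc (R)
  [9:7] rd=1 = $1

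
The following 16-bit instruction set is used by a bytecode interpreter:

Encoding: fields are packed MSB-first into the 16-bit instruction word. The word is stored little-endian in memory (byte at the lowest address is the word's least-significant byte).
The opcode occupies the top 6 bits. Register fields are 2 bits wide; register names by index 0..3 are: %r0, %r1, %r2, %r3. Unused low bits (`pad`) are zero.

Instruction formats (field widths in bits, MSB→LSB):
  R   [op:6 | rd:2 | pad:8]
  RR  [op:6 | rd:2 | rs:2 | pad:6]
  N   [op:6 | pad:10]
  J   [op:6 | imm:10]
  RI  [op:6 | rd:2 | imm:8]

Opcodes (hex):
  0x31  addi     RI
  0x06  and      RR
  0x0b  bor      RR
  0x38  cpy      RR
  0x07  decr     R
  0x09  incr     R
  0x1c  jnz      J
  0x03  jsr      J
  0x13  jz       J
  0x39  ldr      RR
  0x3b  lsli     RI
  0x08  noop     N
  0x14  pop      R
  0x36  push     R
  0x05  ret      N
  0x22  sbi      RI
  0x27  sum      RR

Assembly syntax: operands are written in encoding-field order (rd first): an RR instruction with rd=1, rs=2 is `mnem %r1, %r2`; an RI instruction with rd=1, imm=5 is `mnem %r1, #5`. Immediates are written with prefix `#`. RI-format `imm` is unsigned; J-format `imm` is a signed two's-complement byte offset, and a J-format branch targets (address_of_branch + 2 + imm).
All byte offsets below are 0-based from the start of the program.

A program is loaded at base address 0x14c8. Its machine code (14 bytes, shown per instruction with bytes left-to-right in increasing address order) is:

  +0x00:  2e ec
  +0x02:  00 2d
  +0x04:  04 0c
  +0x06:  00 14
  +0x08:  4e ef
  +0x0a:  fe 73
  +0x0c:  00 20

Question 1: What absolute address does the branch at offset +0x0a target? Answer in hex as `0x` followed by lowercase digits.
0x14d2

@+0a  little-endian(fe 73) = 0x73fe
  op=0x73fe>>10=0x1c ⇒ jnz (J)
  [9:0] imm=1022 (s10→-2) = #-2
  target = base 0x14c8 + off 0x0a + 2 + imm -2 = 0x14d2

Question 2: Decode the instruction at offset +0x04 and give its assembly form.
off 0x04: read 04 0c as little → 0x0c04
  op=0x0c04>>10=0x3 ⇒ jsr (J)
  imm@[9:0]=0x4 ⇒ #4

jsr #4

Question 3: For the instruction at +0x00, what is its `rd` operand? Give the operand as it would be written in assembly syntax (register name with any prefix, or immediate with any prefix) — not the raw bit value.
off 0x00: read 2e ec as little → 0xec2e
  opcode bits[15:10]=0x3b: lsli/RI
  rd: (w>>8)&0x3=0x0 → %r0
  imm: (w>>0)&0xff=0x2e → #46

%r0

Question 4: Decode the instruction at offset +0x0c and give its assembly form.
noop

[0c] 00 20 → 0x2000
  op=0x2000>>10=0x8 ⇒ noop (N)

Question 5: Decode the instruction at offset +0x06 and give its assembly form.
ret

@+06  little-endian(00 14) = 0x1400
  op=0x1400>>10=0x5 ⇒ ret (N)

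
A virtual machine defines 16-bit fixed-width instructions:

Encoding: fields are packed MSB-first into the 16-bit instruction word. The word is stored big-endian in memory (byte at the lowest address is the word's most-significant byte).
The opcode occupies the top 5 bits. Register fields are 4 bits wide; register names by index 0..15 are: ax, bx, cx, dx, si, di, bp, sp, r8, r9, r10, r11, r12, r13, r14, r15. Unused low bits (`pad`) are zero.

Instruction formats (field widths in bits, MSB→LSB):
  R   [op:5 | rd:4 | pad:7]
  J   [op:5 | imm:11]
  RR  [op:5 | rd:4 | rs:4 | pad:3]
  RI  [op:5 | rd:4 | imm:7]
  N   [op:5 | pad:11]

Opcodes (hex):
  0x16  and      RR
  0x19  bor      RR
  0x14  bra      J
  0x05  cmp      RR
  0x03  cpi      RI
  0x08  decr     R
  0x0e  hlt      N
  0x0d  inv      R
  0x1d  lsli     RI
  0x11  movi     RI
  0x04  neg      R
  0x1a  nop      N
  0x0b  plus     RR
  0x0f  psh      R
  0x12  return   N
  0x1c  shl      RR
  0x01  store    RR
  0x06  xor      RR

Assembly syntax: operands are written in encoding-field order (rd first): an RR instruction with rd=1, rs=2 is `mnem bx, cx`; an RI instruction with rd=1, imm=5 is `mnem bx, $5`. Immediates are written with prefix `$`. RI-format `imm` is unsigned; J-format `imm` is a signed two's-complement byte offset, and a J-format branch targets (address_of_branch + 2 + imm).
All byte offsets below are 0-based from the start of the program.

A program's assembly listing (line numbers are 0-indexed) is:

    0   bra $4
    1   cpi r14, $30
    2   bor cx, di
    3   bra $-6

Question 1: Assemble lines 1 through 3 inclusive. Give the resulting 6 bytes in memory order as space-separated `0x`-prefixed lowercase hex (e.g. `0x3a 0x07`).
line 1 (cpi): pack op=0x3:5|rd=14:4|imm=30:7 = 0x1f1e; big→ 1f 1e
line 2 (bor): pack op=0x19:5|rd=2:4|rs=5:4|pad=0:3 = 0xc928; big→ c9 28
line 3 (bra): pack op=0x14:5|imm=-6:11 = 0xa7fa; big→ a7 fa

0x1f 0x1e 0xc9 0x28 0xa7 0xfa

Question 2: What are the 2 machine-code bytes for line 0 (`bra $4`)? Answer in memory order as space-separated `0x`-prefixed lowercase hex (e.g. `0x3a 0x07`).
L0: bra op=0x14:5|imm=4:11 ⇒ 0xa004 ⇒ big a0 04

0xa0 0x04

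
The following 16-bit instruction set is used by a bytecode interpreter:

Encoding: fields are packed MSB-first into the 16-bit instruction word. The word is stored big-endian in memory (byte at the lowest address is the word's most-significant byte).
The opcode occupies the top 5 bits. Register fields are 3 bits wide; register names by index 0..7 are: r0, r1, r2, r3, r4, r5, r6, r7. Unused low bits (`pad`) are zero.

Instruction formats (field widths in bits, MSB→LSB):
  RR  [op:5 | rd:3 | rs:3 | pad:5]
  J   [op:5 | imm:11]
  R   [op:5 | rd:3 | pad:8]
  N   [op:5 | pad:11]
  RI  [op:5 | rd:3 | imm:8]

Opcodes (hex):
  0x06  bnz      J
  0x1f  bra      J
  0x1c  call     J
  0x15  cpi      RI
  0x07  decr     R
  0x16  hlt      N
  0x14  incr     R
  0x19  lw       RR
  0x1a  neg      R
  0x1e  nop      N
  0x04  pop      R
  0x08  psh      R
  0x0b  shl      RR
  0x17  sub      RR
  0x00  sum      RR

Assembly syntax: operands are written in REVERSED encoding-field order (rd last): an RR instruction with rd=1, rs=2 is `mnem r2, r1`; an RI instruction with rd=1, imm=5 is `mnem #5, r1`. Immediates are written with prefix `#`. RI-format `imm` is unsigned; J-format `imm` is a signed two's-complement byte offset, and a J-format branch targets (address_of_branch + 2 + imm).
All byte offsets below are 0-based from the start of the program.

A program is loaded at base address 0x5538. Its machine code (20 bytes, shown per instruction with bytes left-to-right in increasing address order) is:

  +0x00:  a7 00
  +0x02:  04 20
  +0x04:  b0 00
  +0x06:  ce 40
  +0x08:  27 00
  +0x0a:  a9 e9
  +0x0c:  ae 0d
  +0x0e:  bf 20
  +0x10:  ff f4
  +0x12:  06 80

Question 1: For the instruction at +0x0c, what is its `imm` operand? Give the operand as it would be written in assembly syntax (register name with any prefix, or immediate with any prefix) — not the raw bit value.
#13

@+0c  big-endian(ae 0d) = 0xae0d
  op=0xae0d>>11=0x15 ⇒ cpi (RI)
  rd: (w>>8)&0x7=0x6 → r6
  imm: (w>>0)&0xff=0xd → #13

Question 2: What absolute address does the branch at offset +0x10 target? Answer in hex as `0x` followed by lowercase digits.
0x553e

@+10  big-endian(ff f4) = 0xfff4
  opcode bits[15:11]=0x1f: bra/J
  [10:0] imm=2036 (s11→-12) = #-12
  target = base 0x5538 + off 0x10 + 2 + imm -12 = 0x553e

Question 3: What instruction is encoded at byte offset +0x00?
incr r7

off 0x00: read a7 00 as big → 0xa700
  opcode bits[15:11]=0x14: incr/R
  rd: (w>>8)&0x7=0x7 → r7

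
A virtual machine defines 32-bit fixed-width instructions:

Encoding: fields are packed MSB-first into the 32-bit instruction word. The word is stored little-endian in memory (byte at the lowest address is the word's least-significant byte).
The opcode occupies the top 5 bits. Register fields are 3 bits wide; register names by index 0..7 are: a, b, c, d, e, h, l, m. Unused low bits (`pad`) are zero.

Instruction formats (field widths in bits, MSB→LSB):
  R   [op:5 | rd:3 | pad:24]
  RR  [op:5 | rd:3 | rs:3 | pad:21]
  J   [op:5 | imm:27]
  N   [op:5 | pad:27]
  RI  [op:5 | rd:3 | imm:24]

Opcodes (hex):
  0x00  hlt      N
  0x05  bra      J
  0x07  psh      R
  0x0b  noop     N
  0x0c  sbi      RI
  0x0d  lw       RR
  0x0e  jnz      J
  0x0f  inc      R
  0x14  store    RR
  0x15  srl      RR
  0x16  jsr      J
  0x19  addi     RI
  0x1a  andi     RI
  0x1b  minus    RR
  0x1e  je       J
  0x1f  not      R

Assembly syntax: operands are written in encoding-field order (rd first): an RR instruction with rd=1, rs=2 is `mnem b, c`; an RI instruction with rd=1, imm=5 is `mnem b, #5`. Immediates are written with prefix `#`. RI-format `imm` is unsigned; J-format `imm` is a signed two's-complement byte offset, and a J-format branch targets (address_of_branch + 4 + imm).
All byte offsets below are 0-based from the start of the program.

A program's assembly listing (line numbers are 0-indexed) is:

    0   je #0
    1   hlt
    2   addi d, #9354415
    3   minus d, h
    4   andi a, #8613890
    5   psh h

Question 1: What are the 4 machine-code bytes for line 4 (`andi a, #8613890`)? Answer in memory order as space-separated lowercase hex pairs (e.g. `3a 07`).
02 70 83 d0

line 4 (andi): pack op=0x1a:5|rd=0:3|imm=8613890:24 = 0xd0837002; little→ 02 70 83 d0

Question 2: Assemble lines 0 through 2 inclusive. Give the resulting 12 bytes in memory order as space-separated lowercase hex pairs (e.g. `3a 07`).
00 00 00 f0 00 00 00 00 af bc 8e cb

L0: je op=0x1e:5|imm=0:27 ⇒ 0xf0000000 ⇒ little 00 00 00 f0
L1: hlt op=0x0:5|pad=0:27 ⇒ 0x00000000 ⇒ little 00 00 00 00
L2: addi op=0x19:5|rd=3:3|imm=9354415:24 ⇒ 0xcb8ebcaf ⇒ little af bc 8e cb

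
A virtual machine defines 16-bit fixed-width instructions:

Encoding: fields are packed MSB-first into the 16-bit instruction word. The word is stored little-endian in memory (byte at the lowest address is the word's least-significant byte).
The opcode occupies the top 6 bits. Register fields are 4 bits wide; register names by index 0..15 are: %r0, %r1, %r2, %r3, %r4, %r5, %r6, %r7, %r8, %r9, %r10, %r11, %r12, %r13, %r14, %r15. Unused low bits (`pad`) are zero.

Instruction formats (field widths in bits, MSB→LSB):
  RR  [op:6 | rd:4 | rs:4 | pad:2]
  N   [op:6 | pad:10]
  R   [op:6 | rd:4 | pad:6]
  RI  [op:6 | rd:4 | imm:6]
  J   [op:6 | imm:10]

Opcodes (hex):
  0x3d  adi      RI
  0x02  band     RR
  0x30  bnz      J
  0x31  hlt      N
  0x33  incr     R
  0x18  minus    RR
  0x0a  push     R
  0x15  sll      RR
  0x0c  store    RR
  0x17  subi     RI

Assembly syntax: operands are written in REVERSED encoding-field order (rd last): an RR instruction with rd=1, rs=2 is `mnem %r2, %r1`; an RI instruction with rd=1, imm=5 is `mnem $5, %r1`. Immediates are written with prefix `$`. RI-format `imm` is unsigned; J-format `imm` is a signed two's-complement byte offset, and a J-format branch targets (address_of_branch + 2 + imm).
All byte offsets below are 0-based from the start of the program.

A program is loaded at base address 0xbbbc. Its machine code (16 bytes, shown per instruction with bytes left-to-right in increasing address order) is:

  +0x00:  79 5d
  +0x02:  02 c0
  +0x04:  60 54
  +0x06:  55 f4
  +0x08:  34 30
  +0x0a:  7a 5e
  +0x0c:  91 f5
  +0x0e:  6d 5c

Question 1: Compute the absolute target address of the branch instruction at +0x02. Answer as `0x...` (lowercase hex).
[02] 02 c0 → 0xc002
  opcode bits[15:10]=0x30: bnz/J
  [9:0] imm=2 = $2
  target = base 0xbbbc + off 0x02 + 2 + imm 2 = 0xbbc2

0xbbc2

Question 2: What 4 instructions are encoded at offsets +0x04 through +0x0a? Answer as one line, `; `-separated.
off 0x04: read 60 54 as little → 0x5460
  opcode bits[15:10]=0x15: sll/RR
  rd@[9:6]=0x1 ⇒ %r1
  rs@[5:2]=0x8 ⇒ %r8
off 0x06: read 55 f4 as little → 0xf455
  opcode bits[15:10]=0x3d: adi/RI
  rd@[9:6]=0x1 ⇒ %r1
  imm@[5:0]=0x15 ⇒ $21
off 0x08: read 34 30 as little → 0x3034
  opcode bits[15:10]=0xc: store/RR
  rd@[9:6]=0x0 ⇒ %r0
  rs@[5:2]=0xd ⇒ %r13
off 0x0a: read 7a 5e as little → 0x5e7a
  opcode bits[15:10]=0x17: subi/RI
  rd@[9:6]=0x9 ⇒ %r9
  imm@[5:0]=0x3a ⇒ $58

sll %r8, %r1; adi $21, %r1; store %r13, %r0; subi $58, %r9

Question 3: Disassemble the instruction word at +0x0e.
[0e] 6d 5c → 0x5c6d
  top 6b → 0x17 → subi [RI]
  [9:6] rd=1 = %r1
  [5:0] imm=45 = $45

subi $45, %r1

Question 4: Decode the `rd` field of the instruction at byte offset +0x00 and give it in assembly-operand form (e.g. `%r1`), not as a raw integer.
%r5

[00] 79 5d → 0x5d79
  op=0x5d79>>10=0x17 ⇒ subi (RI)
  rd: (w>>6)&0xf=0x5 → %r5
  imm: (w>>0)&0x3f=0x39 → $57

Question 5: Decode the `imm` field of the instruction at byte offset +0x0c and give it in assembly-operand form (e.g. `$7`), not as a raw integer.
$17

+0x0c: 91 f5 ⇒ word 0xf591 (little)
  op=0xf591>>10=0x3d ⇒ adi (RI)
  rd@[9:6]=0x6 ⇒ %r6
  imm@[5:0]=0x11 ⇒ $17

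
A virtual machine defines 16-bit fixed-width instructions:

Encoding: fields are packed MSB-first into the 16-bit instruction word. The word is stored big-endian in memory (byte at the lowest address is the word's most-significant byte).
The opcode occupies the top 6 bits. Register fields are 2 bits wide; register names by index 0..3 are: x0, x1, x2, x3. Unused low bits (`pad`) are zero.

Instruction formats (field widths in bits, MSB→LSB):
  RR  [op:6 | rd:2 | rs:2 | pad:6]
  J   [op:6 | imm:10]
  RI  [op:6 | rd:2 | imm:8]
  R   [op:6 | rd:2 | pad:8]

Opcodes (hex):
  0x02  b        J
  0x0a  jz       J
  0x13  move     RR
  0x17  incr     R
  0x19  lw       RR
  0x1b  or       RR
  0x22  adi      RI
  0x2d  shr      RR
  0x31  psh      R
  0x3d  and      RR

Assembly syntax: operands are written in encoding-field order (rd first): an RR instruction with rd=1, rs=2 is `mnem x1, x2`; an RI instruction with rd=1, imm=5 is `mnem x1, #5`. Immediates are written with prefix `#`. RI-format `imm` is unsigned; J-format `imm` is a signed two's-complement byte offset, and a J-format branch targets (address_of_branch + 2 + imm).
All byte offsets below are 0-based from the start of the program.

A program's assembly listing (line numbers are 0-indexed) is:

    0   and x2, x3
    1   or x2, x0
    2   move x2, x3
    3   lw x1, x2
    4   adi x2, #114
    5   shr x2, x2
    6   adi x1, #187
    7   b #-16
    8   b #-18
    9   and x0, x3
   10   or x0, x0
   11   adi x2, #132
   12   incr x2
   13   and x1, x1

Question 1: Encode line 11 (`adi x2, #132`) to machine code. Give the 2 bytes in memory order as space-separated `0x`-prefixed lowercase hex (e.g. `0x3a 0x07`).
0x8a 0x84

L11: adi op=0x22:6|rd=2:2|imm=132:8 ⇒ 0x8a84 ⇒ big 8a 84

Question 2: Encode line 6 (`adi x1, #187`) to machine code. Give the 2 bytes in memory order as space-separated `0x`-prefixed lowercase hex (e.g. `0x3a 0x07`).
0x89 0xbb

L6: adi op=0x22:6|rd=1:2|imm=187:8 ⇒ 0x89bb ⇒ big 89 bb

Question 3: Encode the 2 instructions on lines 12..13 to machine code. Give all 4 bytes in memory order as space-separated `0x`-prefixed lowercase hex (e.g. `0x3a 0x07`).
0x5e 0x00 0xf5 0x40

line 12 (incr): pack op=0x17:6|rd=2:2|pad=0:8 = 0x5e00; big→ 5e 00
line 13 (and): pack op=0x3d:6|rd=1:2|rs=1:2|pad=0:6 = 0xf540; big→ f5 40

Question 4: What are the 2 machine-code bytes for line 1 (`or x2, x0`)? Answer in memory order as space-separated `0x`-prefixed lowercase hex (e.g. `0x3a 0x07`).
0x6e 0x00

L1: or op=0x1b:6|rd=2:2|rs=0:2|pad=0:6 ⇒ 0x6e00 ⇒ big 6e 00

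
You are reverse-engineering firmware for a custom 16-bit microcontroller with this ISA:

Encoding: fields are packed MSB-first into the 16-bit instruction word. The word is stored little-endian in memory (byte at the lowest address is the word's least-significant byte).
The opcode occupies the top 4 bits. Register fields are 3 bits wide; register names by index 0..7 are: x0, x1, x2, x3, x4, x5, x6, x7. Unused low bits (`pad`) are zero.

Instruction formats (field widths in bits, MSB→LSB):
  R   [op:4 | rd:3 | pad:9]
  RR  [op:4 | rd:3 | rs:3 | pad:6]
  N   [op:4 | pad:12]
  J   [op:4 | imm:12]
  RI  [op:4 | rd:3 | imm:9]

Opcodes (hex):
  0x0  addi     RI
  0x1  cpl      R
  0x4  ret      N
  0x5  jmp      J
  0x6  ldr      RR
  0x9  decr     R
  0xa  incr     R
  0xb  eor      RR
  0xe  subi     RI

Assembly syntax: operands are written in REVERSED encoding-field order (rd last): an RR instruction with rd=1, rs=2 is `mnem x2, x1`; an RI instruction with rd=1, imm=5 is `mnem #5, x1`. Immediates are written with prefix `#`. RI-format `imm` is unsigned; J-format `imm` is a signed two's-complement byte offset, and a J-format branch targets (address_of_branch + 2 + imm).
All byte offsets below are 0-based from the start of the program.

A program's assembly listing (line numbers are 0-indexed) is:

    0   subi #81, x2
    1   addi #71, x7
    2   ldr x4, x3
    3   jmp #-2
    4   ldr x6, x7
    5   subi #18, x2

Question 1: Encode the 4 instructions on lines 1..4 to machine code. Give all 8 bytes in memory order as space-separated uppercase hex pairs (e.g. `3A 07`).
47 0E 00 67 FE 5F 80 6F

line 1 (addi): pack op=0x0:4|rd=7:3|imm=71:9 = 0x0e47; little→ 47 0e
line 2 (ldr): pack op=0x6:4|rd=3:3|rs=4:3|pad=0:6 = 0x6700; little→ 00 67
line 3 (jmp): pack op=0x5:4|imm=-2:12 = 0x5ffe; little→ fe 5f
line 4 (ldr): pack op=0x6:4|rd=7:3|rs=6:3|pad=0:6 = 0x6f80; little→ 80 6f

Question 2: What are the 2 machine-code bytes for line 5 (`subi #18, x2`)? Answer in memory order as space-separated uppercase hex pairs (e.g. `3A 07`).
line 5 (subi): pack op=0xe:4|rd=2:3|imm=18:9 = 0xe412; little→ 12 e4

12 E4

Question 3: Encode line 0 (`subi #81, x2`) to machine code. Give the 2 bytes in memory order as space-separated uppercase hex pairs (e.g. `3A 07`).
line 0 (subi): pack op=0xe:4|rd=2:3|imm=81:9 = 0xe451; little→ 51 e4

51 E4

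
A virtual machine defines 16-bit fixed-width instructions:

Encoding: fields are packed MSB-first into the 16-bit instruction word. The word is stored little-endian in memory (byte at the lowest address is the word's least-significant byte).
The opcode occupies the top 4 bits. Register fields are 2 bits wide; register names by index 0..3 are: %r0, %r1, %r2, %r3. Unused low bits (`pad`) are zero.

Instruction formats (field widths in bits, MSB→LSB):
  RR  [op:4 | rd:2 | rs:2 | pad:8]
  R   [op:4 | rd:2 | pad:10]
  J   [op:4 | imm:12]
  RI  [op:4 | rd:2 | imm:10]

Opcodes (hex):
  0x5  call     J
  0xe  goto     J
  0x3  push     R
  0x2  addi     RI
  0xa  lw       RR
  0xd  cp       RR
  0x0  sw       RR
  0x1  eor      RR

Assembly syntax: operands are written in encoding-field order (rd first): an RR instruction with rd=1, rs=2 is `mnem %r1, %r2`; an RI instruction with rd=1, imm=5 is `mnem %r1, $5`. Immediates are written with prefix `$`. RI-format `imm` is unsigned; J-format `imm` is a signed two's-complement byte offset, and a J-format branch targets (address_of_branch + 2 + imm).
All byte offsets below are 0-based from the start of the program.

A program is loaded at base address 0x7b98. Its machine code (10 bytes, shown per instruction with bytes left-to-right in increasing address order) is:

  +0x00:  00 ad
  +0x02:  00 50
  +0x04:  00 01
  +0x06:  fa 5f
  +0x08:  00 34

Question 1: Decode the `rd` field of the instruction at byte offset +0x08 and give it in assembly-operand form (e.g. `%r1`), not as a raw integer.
%r1

[08] 00 34 → 0x3400
  opcode bits[15:12]=0x3: push/R
  rd@[11:10]=0x1 ⇒ %r1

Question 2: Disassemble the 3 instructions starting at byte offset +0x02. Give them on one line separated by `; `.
call $0; sw %r0, %r1; call $-6

+0x02: 00 50 ⇒ word 0x5000 (little)
  top 4b → 0x5 → call [J]
  imm: (w>>0)&0xfff=0x0 → $0
+0x04: 00 01 ⇒ word 0x0100 (little)
  top 4b → 0x0 → sw [RR]
  rd: (w>>10)&0x3=0x0 → %r0
  rs: (w>>8)&0x3=0x1 → %r1
+0x06: fa 5f ⇒ word 0x5ffa (little)
  top 4b → 0x5 → call [J]
  imm: (w>>0)&0xfff=0xffa (s12→-6) → $-6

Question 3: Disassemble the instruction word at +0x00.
+0x00: 00 ad ⇒ word 0xad00 (little)
  op=0xad00>>12=0xa ⇒ lw (RR)
  rd: (w>>10)&0x3=0x3 → %r3
  rs: (w>>8)&0x3=0x1 → %r1

lw %r3, %r1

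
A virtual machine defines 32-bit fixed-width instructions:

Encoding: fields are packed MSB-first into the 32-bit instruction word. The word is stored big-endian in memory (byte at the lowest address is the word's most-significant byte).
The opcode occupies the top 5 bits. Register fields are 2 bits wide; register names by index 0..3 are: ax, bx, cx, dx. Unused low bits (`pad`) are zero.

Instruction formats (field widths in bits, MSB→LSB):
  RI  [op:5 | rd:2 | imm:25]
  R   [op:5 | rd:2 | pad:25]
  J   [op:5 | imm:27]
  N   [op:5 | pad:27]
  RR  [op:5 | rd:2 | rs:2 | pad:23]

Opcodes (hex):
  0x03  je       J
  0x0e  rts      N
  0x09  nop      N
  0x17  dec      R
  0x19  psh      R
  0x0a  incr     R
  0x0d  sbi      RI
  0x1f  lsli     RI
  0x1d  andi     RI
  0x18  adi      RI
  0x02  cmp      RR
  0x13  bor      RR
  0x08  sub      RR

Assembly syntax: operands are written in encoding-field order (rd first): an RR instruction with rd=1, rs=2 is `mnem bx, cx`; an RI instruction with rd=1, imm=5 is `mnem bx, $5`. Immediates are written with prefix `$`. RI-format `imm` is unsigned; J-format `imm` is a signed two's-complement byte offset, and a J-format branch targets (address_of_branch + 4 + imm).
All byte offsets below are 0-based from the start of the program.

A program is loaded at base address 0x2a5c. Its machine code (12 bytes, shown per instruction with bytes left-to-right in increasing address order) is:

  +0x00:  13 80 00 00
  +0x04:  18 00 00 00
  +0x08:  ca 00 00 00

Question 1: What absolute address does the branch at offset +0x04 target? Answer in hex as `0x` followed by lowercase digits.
[04] 18 00 00 00 → 0x18000000
  top 5b → 0x3 → je [J]
  imm@[26:0]=0x0 ⇒ $0
  target = base 0x2a5c + off 0x04 + 4 + imm 0 = 0x2a64

0x2a64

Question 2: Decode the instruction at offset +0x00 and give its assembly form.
[00] 13 80 00 00 → 0x13800000
  opcode bits[31:27]=0x2: cmp/RR
  [26:25] rd=1 = bx
  [24:23] rs=3 = dx

cmp bx, dx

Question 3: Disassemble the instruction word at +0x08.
off 0x08: read ca 00 00 00 as big → 0xca000000
  opcode bits[31:27]=0x19: psh/R
  rd: (w>>25)&0x3=0x1 → bx

psh bx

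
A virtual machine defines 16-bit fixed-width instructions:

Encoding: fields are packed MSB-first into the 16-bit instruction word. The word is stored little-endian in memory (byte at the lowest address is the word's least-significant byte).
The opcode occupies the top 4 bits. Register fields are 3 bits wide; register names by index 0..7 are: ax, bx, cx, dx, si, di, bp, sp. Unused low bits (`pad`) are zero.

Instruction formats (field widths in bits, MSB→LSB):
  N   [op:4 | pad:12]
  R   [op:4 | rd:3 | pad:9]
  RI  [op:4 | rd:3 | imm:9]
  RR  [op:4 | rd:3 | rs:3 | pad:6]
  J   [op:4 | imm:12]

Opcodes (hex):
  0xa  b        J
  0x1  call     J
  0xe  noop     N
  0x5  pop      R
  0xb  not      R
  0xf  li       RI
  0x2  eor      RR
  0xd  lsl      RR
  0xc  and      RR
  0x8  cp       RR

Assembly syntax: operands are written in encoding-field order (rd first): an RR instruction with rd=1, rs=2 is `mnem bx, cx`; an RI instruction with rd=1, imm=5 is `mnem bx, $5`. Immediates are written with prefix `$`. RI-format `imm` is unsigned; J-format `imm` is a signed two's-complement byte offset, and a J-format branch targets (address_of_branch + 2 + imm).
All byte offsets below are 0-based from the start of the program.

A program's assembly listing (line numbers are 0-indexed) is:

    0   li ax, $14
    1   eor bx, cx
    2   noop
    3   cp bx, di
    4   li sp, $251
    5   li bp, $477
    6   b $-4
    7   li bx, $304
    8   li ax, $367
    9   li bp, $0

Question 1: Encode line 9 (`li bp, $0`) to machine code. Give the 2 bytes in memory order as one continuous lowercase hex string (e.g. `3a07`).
00fc

L9: li op=0xf:4|rd=6:3|imm=0:9 ⇒ 0xfc00 ⇒ little 00 fc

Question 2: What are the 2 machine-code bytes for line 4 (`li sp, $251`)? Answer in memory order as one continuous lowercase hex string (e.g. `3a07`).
L4: li op=0xf:4|rd=7:3|imm=251:9 ⇒ 0xfefb ⇒ little fb fe

fbfe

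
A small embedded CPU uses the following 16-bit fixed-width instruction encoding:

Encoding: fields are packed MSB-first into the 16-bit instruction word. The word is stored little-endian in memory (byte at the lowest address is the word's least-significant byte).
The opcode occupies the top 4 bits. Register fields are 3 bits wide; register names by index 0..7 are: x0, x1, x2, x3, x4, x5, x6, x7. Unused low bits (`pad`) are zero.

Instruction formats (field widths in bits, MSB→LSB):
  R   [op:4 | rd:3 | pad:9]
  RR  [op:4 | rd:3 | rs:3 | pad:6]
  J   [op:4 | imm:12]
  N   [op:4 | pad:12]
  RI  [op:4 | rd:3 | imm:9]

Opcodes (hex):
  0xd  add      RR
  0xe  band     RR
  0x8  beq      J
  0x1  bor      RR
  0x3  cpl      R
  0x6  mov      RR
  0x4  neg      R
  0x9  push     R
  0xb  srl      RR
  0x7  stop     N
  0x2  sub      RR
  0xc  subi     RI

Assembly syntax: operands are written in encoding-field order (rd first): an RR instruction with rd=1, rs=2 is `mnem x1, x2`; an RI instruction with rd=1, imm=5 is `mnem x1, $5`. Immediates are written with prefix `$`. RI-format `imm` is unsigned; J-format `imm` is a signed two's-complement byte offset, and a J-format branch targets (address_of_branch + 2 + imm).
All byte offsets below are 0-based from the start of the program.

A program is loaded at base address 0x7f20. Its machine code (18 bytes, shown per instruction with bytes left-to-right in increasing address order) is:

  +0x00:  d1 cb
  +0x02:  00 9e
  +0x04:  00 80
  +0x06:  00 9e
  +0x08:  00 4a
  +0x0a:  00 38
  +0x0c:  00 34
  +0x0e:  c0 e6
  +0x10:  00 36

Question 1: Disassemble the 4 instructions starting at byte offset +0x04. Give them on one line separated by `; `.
beq $0; push x7; neg x5; cpl x4

+0x04: 00 80 ⇒ word 0x8000 (little)
  opcode bits[15:12]=0x8: beq/J
  [11:0] imm=0 = $0
+0x06: 00 9e ⇒ word 0x9e00 (little)
  opcode bits[15:12]=0x9: push/R
  [11:9] rd=7 = x7
+0x08: 00 4a ⇒ word 0x4a00 (little)
  opcode bits[15:12]=0x4: neg/R
  [11:9] rd=5 = x5
+0x0a: 00 38 ⇒ word 0x3800 (little)
  opcode bits[15:12]=0x3: cpl/R
  [11:9] rd=4 = x4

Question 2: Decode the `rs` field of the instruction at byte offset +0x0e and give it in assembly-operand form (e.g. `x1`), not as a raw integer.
x3

@+0e  little-endian(c0 e6) = 0xe6c0
  op=0xe6c0>>12=0xe ⇒ band (RR)
  [11:9] rd=3 = x3
  [8:6] rs=3 = x3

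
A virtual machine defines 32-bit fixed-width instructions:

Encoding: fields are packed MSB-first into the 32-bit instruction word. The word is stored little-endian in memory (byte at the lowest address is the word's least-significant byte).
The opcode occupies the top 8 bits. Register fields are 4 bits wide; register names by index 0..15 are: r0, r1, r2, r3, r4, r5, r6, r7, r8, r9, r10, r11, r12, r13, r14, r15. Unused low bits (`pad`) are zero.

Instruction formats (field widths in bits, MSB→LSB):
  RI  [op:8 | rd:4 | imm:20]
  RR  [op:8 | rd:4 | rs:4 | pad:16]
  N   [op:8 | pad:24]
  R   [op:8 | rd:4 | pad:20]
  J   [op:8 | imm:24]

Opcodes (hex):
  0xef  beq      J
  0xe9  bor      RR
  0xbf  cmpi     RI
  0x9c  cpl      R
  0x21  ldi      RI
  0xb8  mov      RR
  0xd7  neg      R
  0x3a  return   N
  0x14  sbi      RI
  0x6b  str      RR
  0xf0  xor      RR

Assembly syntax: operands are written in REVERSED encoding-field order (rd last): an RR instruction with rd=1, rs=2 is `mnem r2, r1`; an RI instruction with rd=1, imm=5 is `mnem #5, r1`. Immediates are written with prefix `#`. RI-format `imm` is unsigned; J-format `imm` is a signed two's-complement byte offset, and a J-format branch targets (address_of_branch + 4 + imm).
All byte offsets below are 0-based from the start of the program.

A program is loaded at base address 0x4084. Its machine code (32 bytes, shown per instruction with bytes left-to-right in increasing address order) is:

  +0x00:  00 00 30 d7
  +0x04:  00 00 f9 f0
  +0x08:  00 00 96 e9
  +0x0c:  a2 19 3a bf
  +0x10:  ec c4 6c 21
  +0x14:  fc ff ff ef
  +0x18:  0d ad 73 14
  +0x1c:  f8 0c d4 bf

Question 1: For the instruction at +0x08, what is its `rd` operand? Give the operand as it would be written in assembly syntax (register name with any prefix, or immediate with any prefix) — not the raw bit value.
[08] 00 00 96 e9 → 0xe9960000
  opcode bits[31:24]=0xe9: bor/RR
  [23:20] rd=9 = r9
  [19:16] rs=6 = r6

r9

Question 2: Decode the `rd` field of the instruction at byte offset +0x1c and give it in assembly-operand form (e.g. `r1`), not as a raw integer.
r13

off 0x1c: read f8 0c d4 bf as little → 0xbfd40cf8
  top 8b → 0xbf → cmpi [RI]
  [23:20] rd=13 = r13
  [19:0] imm=265464 = #265464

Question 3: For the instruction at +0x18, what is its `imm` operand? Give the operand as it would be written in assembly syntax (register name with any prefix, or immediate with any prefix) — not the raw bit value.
#240909

+0x18: 0d ad 73 14 ⇒ word 0x1473ad0d (little)
  opcode bits[31:24]=0x14: sbi/RI
  [23:20] rd=7 = r7
  [19:0] imm=240909 = #240909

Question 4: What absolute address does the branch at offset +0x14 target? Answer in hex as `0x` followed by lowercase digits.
+0x14: fc ff ff ef ⇒ word 0xeffffffc (little)
  op=0xeffffffc>>24=0xef ⇒ beq (J)
  imm@[23:0]=0xfffffc (s24→-4) ⇒ #-4
  target = base 0x4084 + off 0x14 + 4 + imm -4 = 0x4098

0x4098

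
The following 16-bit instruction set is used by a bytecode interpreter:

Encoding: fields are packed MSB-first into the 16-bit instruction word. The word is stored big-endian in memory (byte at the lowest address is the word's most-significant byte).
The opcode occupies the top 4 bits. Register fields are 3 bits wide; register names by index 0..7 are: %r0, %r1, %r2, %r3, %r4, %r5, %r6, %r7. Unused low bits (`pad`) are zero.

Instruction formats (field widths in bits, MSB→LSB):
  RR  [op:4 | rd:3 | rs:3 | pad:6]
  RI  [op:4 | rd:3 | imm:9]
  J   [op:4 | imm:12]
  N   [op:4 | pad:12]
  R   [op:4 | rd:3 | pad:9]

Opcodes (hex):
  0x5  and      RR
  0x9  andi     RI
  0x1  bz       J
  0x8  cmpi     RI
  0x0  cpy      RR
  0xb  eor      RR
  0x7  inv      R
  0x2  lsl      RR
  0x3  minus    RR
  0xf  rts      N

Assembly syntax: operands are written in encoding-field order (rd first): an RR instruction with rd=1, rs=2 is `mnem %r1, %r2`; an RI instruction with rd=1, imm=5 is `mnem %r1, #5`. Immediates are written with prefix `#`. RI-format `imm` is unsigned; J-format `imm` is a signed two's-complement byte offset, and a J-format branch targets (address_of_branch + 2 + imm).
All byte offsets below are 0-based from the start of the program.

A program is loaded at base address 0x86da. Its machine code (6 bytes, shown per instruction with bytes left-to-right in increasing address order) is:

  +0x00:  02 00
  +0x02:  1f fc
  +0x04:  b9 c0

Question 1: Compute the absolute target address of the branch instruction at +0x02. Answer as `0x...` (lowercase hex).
+0x02: 1f fc ⇒ word 0x1ffc (big)
  op=0x1ffc>>12=0x1 ⇒ bz (J)
  [11:0] imm=4092 (s12→-4) = #-4
  target = base 0x86da + off 0x02 + 2 + imm -4 = 0x86da

0x86da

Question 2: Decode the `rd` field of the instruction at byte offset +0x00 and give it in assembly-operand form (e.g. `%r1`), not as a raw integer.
[00] 02 00 → 0x0200
  top 4b → 0x0 → cpy [RR]
  rd@[11:9]=0x1 ⇒ %r1
  rs@[8:6]=0x0 ⇒ %r0

%r1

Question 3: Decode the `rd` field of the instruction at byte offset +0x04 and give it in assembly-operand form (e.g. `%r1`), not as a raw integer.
%r4

+0x04: b9 c0 ⇒ word 0xb9c0 (big)
  op=0xb9c0>>12=0xb ⇒ eor (RR)
  [11:9] rd=4 = %r4
  [8:6] rs=7 = %r7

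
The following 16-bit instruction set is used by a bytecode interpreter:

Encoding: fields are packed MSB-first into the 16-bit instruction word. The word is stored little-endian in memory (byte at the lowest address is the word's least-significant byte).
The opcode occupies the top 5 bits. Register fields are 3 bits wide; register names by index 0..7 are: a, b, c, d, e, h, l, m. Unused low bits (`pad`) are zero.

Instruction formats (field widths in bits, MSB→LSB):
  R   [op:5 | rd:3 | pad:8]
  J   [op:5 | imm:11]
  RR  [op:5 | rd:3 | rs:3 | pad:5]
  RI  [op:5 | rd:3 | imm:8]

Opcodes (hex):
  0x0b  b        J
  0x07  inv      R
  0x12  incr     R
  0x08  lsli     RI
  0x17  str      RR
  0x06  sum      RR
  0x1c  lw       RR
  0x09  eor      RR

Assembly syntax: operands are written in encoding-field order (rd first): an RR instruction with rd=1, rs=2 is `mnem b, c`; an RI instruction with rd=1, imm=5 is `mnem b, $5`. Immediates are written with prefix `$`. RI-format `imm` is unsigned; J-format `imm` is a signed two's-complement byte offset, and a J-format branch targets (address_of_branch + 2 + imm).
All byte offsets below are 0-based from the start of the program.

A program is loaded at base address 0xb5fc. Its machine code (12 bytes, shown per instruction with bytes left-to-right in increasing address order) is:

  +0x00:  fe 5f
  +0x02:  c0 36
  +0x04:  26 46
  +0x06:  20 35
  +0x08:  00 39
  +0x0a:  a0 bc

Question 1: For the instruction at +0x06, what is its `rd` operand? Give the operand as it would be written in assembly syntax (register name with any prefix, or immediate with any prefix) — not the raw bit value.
off 0x06: read 20 35 as little → 0x3520
  op=0x3520>>11=0x6 ⇒ sum (RR)
  rd@[10:8]=0x5 ⇒ h
  rs@[7:5]=0x1 ⇒ b

h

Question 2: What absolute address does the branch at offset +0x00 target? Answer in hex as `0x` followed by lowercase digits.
0xb5fc

+0x00: fe 5f ⇒ word 0x5ffe (little)
  opcode bits[15:11]=0xb: b/J
  imm: (w>>0)&0x7ff=0x7fe (s11→-2) → $-2
  target = base 0xb5fc + off 0x00 + 2 + imm -2 = 0xb5fc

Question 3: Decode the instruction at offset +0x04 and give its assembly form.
off 0x04: read 26 46 as little → 0x4626
  op=0x4626>>11=0x8 ⇒ lsli (RI)
  rd@[10:8]=0x6 ⇒ l
  imm@[7:0]=0x26 ⇒ $38

lsli l, $38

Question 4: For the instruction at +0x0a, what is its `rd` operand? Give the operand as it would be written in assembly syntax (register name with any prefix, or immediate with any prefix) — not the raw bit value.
e

[0a] a0 bc → 0xbca0
  opcode bits[15:11]=0x17: str/RR
  rd: (w>>8)&0x7=0x4 → e
  rs: (w>>5)&0x7=0x5 → h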